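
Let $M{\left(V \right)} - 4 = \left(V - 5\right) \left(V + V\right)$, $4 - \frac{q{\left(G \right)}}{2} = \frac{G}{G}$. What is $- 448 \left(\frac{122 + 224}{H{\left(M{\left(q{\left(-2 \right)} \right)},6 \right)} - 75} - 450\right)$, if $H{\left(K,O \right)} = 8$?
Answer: $\frac{13662208}{67} \approx 2.0391 \cdot 10^{5}$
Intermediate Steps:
$q{\left(G \right)} = 6$ ($q{\left(G \right)} = 8 - 2 \frac{G}{G} = 8 - 2 = 6$)
$M{\left(V \right)} = 4 + 2 V \left(-5 + V\right)$ ($M{\left(V \right)} = 4 + \left(V - 5\right) \left(V + V\right) = 4 + \left(-5 + V\right) 2 V = 4 + 2 V \left(-5 + V\right)$)
$- 448 \left(\frac{122 + 224}{H{\left(M{\left(q{\left(-2 \right)} \right)},6 \right)} - 75} - 450\right) = - 448 \left(\frac{122 + 224}{8 - 75} - 450\right) = - 448 \left(\frac{346}{-67} - 450\right) = - 448 \left(346 \left(- \frac{1}{67}\right) - 450\right) = - 448 \left(- \frac{346}{67} - 450\right) = \left(-448\right) \left(- \frac{30496}{67}\right) = \frac{13662208}{67}$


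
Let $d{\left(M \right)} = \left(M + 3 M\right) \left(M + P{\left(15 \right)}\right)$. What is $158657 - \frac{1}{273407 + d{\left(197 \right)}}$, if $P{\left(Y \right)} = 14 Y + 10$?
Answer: $\frac{95511989970}{602003} \approx 1.5866 \cdot 10^{5}$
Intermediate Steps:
$P{\left(Y \right)} = 10 + 14 Y$
$d{\left(M \right)} = 4 M \left(220 + M\right)$ ($d{\left(M \right)} = \left(M + 3 M\right) \left(M + \left(10 + 14 \cdot 15\right)\right) = 4 M \left(M + \left(10 + 210\right)\right) = 4 M \left(M + 220\right) = 4 M \left(220 + M\right)$)
$158657 - \frac{1}{273407 + d{\left(197 \right)}} = 158657 - \frac{1}{273407 + 4 \cdot 197 \left(220 + 197\right)} = 158657 - \frac{1}{273407 + 4 \cdot 197 \cdot 417} = 158657 - \frac{1}{273407 + 328596} = 158657 - \frac{1}{602003} = \frac{95511989970}{602003}$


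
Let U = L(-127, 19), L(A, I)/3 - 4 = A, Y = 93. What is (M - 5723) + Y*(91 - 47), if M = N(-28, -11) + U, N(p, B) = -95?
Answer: -2095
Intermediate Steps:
L(A, I) = 12 + 3*A
U = -369 (U = 12 + 3*(-127) = 12 - 381 = -369)
M = -464 (M = -95 - 369 = -464)
(M - 5723) + Y*(91 - 47) = (-464 - 5723) + 93*(91 - 47) = -6187 + 93*44 = -6187 + 4092 = -2095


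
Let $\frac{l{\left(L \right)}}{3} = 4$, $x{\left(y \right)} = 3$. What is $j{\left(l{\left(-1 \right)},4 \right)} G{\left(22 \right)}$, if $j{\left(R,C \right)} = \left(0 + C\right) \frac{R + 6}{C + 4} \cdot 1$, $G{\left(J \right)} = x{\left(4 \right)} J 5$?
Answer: $2970$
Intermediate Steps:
$G{\left(J \right)} = 15 J$ ($G{\left(J \right)} = 3 J 5 = 15 J$)
$l{\left(L \right)} = 12$ ($l{\left(L \right)} = 3 \cdot 4 = 12$)
$j{\left(R,C \right)} = \frac{C \left(6 + R\right)}{4 + C}$ ($j{\left(R,C \right)} = C \frac{6 + R}{4 + C} 1 = \frac{C \left(6 + R\right)}{4 + C} 1 = \frac{C \left(6 + R\right)}{4 + C}$)
$j{\left(l{\left(-1 \right)},4 \right)} G{\left(22 \right)} = \frac{4 \left(6 + 12\right)}{4 + 4} \cdot 15 \cdot 22 = 4 \cdot \frac{1}{8} \cdot 18 \cdot 330 = 9 \cdot 330 = 2970$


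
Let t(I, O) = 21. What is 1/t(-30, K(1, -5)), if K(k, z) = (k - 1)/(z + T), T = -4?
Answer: 1/21 ≈ 0.047619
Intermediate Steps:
K(k, z) = (-1 + k)/(-4 + z) (K(k, z) = (k - 1)/(z - 4) = (-1 + k)/(-4 + z))
1/t(-30, K(1, -5)) = 1/21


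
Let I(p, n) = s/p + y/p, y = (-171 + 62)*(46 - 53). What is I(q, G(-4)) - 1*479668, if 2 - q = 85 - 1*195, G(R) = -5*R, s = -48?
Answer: -53722101/112 ≈ -4.7966e+5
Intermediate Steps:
y = 763 (y = -109*(-7) = 763)
q = 112 (q = 2 - (85 - 1*195) = 2 - (85 - 195) = 2 - 1*(-110) = 2 + 110 = 112)
I(p, n) = 715/p (I(p, n) = -48/p + 763/p = 715/p)
I(q, G(-4)) - 1*479668 = 715/112 - 1*479668 = 715*(1/112) - 479668 = 715/112 - 479668 = -53722101/112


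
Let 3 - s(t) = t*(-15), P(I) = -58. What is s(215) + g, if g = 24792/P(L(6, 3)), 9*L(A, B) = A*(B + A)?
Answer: 81216/29 ≈ 2800.6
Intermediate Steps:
L(A, B) = A*(A + B)/9 (L(A, B) = (A*(B + A))/9 = (A*(A + B))/9 = A*(A + B)/9)
s(t) = 3 + 15*t (s(t) = 3 - t*(-15) = 3 - (-15)*t = 3 + 15*t)
g = -12396/29 (g = 24792/(-58) = 24792*(-1/58) = -12396/29 ≈ -427.45)
s(215) + g = (3 + 15*215) - 12396/29 = (3 + 3225) - 12396/29 = 3228 - 12396/29 = 81216/29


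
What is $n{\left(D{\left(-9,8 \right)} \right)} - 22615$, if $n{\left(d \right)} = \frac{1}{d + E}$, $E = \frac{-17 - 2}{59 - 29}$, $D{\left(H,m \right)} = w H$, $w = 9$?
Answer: $- \frac{55384165}{2449} \approx -22615.0$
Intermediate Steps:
$D{\left(H,m \right)} = 9 H$
$E = - \frac{19}{30} \approx -0.63333$
$n{\left(d \right)} = \frac{1}{- \frac{19}{30} + d}$ ($n{\left(d \right)} = \frac{1}{d - \frac{19}{30}} = \frac{1}{- \frac{19}{30} + d}$)
$n{\left(D{\left(-9,8 \right)} \right)} - 22615 = \frac{30}{-19 + 30 \cdot 9 \left(-9\right)} - 22615 = \frac{30}{-19 + 30 \left(-81\right)} - 22615 = \frac{30}{-19 - 2430} - 22615 = \frac{30}{-2449} - 22615 = 30 \left(- \frac{1}{2449}\right) - 22615 = - \frac{30}{2449} - 22615 = - \frac{55384165}{2449}$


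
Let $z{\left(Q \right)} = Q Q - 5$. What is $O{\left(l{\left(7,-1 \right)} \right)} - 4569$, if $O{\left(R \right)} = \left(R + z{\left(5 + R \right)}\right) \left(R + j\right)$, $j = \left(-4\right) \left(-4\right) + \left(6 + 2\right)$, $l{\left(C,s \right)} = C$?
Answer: $-43$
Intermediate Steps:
$z{\left(Q \right)} = -5 + Q^{2}$ ($z{\left(Q \right)} = Q^{2} - 5 = -5 + Q^{2}$)
$j = 24$ ($j = 16 + 8 = 24$)
$O{\left(R \right)} = \left(24 + R\right) \left(-5 + R + \left(5 + R\right)^{2}\right)$ ($O{\left(R \right)} = \left(R + \left(-5 + \left(5 + R\right)^{2}\right)\right) \left(R + 24\right) = \left(-5 + R + \left(5 + R\right)^{2}\right) \left(24 + R\right) = \left(24 + R\right) \left(-5 + R + \left(5 + R\right)^{2}\right)$)
$O{\left(l{\left(7,-1 \right)} \right)} - 4569 = \left(480 + 7^{3} + 35 \cdot 7^{2} + 284 \cdot 7\right) - 4569 = \left(480 + 343 + 35 \cdot 49 + 1988\right) - 4569 = \left(480 + 343 + 1715 + 1988\right) - 4569 = 4526 - 4569 = -43$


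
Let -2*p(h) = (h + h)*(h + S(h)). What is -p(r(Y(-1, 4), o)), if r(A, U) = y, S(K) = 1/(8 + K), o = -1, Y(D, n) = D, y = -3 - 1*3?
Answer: 33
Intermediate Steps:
y = -6 (y = -3 - 3 = -6)
r(A, U) = -6
p(h) = -h*(h + 1/(8 + h)) (p(h) = -(h + h)*(h + 1/(8 + h))/2 = -2*h*(h + 1/(8 + h))/2 = -h*(h + 1/(8 + h)))
-p(r(Y(-1, 4), o)) = -(-1)*(-6)*(1 - 6*(8 - 6))/(8 - 6) = -(-1)*(-6)*(1 - 6*2)/2 = -(-1)*(-6)*(1 - 12)/2 = -(-1)*(-6)*(-11)/2 = -1*(-33) = 33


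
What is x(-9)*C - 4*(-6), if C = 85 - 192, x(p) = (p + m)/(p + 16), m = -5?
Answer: 238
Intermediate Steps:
x(p) = (-5 + p)/(16 + p) (x(p) = (p - 5)/(p + 16) = (-5 + p)/(16 + p))
C = -107
x(-9)*C - 4*(-6) = ((-5 - 9)/(16 - 9))*(-107) - 4*(-6) = (-14/7)*(-107) + 24 = ((⅐)*(-14))*(-107) + 24 = -2*(-107) + 24 = 214 + 24 = 238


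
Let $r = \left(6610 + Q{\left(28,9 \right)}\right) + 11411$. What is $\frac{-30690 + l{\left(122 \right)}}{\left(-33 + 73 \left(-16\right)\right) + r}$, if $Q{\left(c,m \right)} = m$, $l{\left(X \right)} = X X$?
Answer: $- \frac{15806}{16829} \approx -0.93921$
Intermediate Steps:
$l{\left(X \right)} = X^{2}$
$r = 18030$ ($r = \left(6610 + 9\right) + 11411 = 6619 + 11411 = 18030$)
$\frac{-30690 + l{\left(122 \right)}}{\left(-33 + 73 \left(-16\right)\right) + r} = \frac{-30690 + 122^{2}}{\left(-33 + 73 \left(-16\right)\right) + 18030} = \frac{-30690 + 14884}{\left(-33 - 1168\right) + 18030} = - \frac{15806}{-1201 + 18030} = - \frac{15806}{16829}$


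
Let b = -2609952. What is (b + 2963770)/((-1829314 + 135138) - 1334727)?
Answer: -353818/3028903 ≈ -0.11681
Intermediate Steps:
(b + 2963770)/((-1829314 + 135138) - 1334727) = (-2609952 + 2963770)/((-1829314 + 135138) - 1334727) = 353818/(-1694176 - 1334727) = 353818/(-3028903) = 353818*(-1/3028903) = -353818/3028903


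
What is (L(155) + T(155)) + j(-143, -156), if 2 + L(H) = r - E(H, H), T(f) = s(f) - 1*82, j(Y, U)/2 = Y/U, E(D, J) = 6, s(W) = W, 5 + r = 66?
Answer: 767/6 ≈ 127.83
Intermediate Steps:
r = 61 (r = -5 + 66 = 61)
j(Y, U) = 2*Y/U (j(Y, U) = 2*(Y/U) = 2*Y/U)
T(f) = -82 + f (T(f) = f - 1*82 = f - 82 = -82 + f)
L(H) = 53 (L(H) = -2 + (61 - 1*6) = -2 + (61 - 6) = -2 + 55 = 53)
(L(155) + T(155)) + j(-143, -156) = (53 + (-82 + 155)) + 2*(-143)/(-156) = (53 + 73) + 2*(-143)*(-1/156) = 126 + 11/6 = 767/6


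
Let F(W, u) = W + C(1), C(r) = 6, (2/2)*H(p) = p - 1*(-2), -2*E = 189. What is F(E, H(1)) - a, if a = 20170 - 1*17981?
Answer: -4555/2 ≈ -2277.5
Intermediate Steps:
E = -189/2 (E = -½*189 = -189/2 ≈ -94.500)
H(p) = 2 + p (H(p) = p - 1*(-2) = p + 2 = 2 + p)
F(W, u) = 6 + W (F(W, u) = W + 6 = 6 + W)
a = 2189 (a = 20170 - 17981 = 2189)
F(E, H(1)) - a = (6 - 189/2) - 1*2189 = -177/2 - 2189 = -4555/2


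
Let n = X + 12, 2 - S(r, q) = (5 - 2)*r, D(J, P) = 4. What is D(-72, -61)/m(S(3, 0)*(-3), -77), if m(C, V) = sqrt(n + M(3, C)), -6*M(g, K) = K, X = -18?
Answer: -4*I*sqrt(38)/19 ≈ -1.2978*I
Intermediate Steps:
M(g, K) = -K/6
S(r, q) = 2 - 3*r (S(r, q) = 2 - (5 - 2)*r = 2 - 3*r)
n = -6 (n = -18 + 12 = -6)
m(C, V) = sqrt(-6 - C/6)
D(-72, -61)/m(S(3, 0)*(-3), -77) = 4/((sqrt(-216 - 6*(2 - 3*3)*(-3))/6)) = 4/((sqrt(-216 - 6*(2 - 9)*(-3))/6)) = 4/((sqrt(-216 - (-42)*(-3))/6)) = 4/((sqrt(-216 - 6*21)/6)) = 4/((sqrt(-216 - 126)/6)) = 4/((sqrt(-342)/6)) = 4/(((3*I*sqrt(38))/6)) = 4/((I*sqrt(38)/2)) = 4*(-I*sqrt(38)/19) = -4*I*sqrt(38)/19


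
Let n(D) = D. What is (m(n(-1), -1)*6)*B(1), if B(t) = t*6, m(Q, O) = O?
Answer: -36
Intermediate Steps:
B(t) = 6*t
(m(n(-1), -1)*6)*B(1) = (-1*6)*(6*1) = -6*6 = -36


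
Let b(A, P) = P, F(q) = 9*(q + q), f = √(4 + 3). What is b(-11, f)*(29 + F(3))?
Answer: 83*√7 ≈ 219.60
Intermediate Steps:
f = √7 ≈ 2.6458
F(q) = 18*q (F(q) = 9*(2*q) = 18*q)
b(-11, f)*(29 + F(3)) = √7*(29 + 18*3) = √7*(29 + 54) = √7*83 = 83*√7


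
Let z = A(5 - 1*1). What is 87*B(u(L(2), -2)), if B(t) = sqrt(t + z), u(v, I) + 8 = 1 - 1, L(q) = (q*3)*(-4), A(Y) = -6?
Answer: 87*I*sqrt(14) ≈ 325.52*I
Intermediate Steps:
L(q) = -12*q (L(q) = (3*q)*(-4) = -12*q)
z = -6
u(v, I) = -8 (u(v, I) = -8 + (1 - 1) = -8 + 0 = -8)
B(t) = sqrt(-6 + t) (B(t) = sqrt(t - 6) = sqrt(-6 + t))
87*B(u(L(2), -2)) = 87*sqrt(-6 - 8) = 87*sqrt(-14) = 87*(I*sqrt(14)) = 87*I*sqrt(14)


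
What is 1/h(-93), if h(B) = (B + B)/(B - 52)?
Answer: 145/186 ≈ 0.77957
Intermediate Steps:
h(B) = 2*B/(-52 + B) (h(B) = (2*B)/(-52 + B) = 2*B/(-52 + B))
1/h(-93) = 1/(2*(-93)/(-52 - 93)) = 1/(2*(-93)/(-145)) = 1/(2*(-93)*(-1/145)) = 1/(186/145) = 145/186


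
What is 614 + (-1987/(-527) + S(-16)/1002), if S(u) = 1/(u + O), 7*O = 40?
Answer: 23487557671/38019888 ≈ 617.77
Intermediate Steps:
O = 40/7 (O = (1/7)*40 = 40/7 ≈ 5.7143)
S(u) = 1/(40/7 + u) (S(u) = 1/(u + 40/7) = 1/(40/7 + u))
614 + (-1987/(-527) + S(-16)/1002) = 614 + (-1987/(-527) + (7/(40 + 7*(-16)))/1002) = 614 + (-1987*(-1/527) + (7/(40 - 112))*(1/1002)) = 614 + (1987/527 + (7/(-72))*(1/1002)) = 614 + (1987/527 + (7*(-1/72))*(1/1002)) = 614 + (1987/527 - 7/72*1/1002) = 614 + (1987/527 - 7/72144) = 614 + 143346439/38019888 = 23487557671/38019888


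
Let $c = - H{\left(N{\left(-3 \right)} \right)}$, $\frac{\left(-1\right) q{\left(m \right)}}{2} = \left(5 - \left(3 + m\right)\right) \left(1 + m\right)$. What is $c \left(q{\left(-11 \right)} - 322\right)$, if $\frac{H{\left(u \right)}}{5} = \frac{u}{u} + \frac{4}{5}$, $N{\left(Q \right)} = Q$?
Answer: $558$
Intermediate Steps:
$q{\left(m \right)} = - 2 \left(1 + m\right) \left(2 - m\right)$ ($q{\left(m \right)} = - 2 \left(5 - \left(3 + m\right)\right) \left(1 + m\right) = - 2 \left(2 - m\right) \left(1 + m\right) = - 2 \left(1 + m\right) \left(2 - m\right)$)
$H{\left(u \right)} = 9$ ($H{\left(u \right)} = 5 \left(\frac{u}{u} + \frac{4}{5}\right) = 5 \left(1 + 4 \cdot \frac{1}{5}\right) = 5 \left(1 + \frac{4}{5}\right) = 5 \cdot \frac{9}{5} = 9$)
$c = -9$ ($c = \left(-1\right) 9 = -9$)
$c \left(q{\left(-11 \right)} - 322\right) = - 9 \left(\left(-4 - -22 + 2 \left(-11\right)^{2}\right) - 322\right) = - 9 \left(\left(-4 + 22 + 2 \cdot 121\right) - 322\right) = - 9 \left(\left(-4 + 22 + 242\right) - 322\right) = - 9 \left(260 - 322\right) = \left(-9\right) \left(-62\right) = 558$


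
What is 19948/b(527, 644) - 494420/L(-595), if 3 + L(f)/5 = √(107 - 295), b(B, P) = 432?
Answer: 33020855/21276 + 197768*I*√47/197 ≈ 1552.0 + 6882.4*I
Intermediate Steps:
L(f) = -15 + 10*I*√47 (L(f) = -15 + 5*√(107 - 295) = -15 + 5*√(-188) = -15 + 5*(2*I*√47) = -15 + 10*I*√47)
19948/b(527, 644) - 494420/L(-595) = 19948/432 - 494420/(-15 + 10*I*√47) = 19948*(1/432) - 494420/(-15 + 10*I*√47) = 4987/108 - 494420/(-15 + 10*I*√47)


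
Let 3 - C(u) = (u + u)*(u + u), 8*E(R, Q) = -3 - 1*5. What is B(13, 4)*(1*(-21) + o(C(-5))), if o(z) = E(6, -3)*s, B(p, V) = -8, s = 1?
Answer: 176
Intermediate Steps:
E(R, Q) = -1 (E(R, Q) = (-3 - 1*5)/8 = (-3 - 5)/8 = (⅛)*(-8) = -1)
C(u) = 3 - 4*u² (C(u) = 3 - (u + u)*(u + u) = 3 - 2*u*2*u = 3 - 4*u²)
o(z) = -1 (o(z) = -1*1 = -1)
B(13, 4)*(1*(-21) + o(C(-5))) = -8*(1*(-21) - 1) = -8*(-21 - 1) = -8*(-22) = 176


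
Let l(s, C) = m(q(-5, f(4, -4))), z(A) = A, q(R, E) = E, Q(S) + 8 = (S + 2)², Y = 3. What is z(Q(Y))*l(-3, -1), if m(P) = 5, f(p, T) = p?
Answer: 85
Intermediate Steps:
Q(S) = -8 + (2 + S)² (Q(S) = -8 + (S + 2)² = -8 + (2 + S)²)
l(s, C) = 5
z(Q(Y))*l(-3, -1) = (-8 + (2 + 3)²)*5 = (-8 + 5²)*5 = (-8 + 25)*5 = 17*5 = 85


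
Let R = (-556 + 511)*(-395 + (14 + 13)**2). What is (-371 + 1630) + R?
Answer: -13771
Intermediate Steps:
R = -15030 (R = -45*(-395 + 27**2) = -45*(-395 + 729) = -45*334 = -15030)
(-371 + 1630) + R = (-371 + 1630) - 15030 = 1259 - 15030 = -13771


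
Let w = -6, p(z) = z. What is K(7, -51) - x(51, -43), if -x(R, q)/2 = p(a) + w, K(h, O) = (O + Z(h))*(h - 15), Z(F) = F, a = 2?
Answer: 344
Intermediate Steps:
K(h, O) = (-15 + h)*(O + h) (K(h, O) = (O + h)*(h - 15) = (O + h)*(-15 + h) = (-15 + h)*(O + h))
x(R, q) = 8 (x(R, q) = -2*(2 - 6) = -2*(-4) = 8)
K(7, -51) - x(51, -43) = (7² - 15*(-51) - 15*7 - 51*7) - 1*8 = (49 + 765 - 105 - 357) - 8 = 352 - 8 = 344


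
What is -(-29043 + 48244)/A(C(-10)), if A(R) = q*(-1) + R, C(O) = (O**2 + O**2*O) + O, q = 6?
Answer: 19201/916 ≈ 20.962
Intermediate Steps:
C(O) = O + O**2 + O**3 (C(O) = (O**2 + O**3) + O = O + O**2 + O**3)
A(R) = -6 + R (A(R) = 6*(-1) + R = -6 + R)
-(-29043 + 48244)/A(C(-10)) = -(-29043 + 48244)/(-6 - 10*(1 - 10 + (-10)**2)) = -19201/(-6 - 10*(1 - 10 + 100)) = -19201/(-6 - 10*91) = -19201/(-6 - 910) = -19201/(-916) = -19201*(-1)/916 = -1*(-19201/916) = 19201/916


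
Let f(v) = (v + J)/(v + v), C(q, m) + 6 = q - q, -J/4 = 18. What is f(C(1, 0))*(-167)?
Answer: -2171/2 ≈ -1085.5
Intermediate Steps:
J = -72 (J = -4*18 = -72)
C(q, m) = -6 (C(q, m) = -6 + (q - q) = -6 + 0 = -6)
f(v) = (-72 + v)/(2*v) (f(v) = (v - 72)/(v + v) = (-72 + v)/((2*v)) = (-72 + v)*(1/(2*v)) = (-72 + v)/(2*v))
f(C(1, 0))*(-167) = ((1/2)*(-72 - 6)/(-6))*(-167) = ((1/2)*(-1/6)*(-78))*(-167) = (13/2)*(-167) = -2171/2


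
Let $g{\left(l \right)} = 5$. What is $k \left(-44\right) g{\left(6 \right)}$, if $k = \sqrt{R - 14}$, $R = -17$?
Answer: $- 220 i \sqrt{31} \approx - 1224.9 i$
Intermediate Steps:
$k = i \sqrt{31}$ ($k = \sqrt{-17 - 14} = \sqrt{-31} = i \sqrt{31} \approx 5.5678 i$)
$k \left(-44\right) g{\left(6 \right)} = i \sqrt{31} \left(-44\right) 5 = - 44 i \sqrt{31} \cdot 5 = - 220 i \sqrt{31}$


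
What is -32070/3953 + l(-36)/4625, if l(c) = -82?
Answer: -148647896/18282625 ≈ -8.1306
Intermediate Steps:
-32070/3953 + l(-36)/4625 = -32070/3953 - 82/4625 = -148647896/18282625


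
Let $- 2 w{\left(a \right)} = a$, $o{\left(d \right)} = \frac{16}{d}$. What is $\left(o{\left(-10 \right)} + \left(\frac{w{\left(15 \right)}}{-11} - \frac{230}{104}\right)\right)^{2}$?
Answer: $\frac{80120401}{8179600} \approx 9.7952$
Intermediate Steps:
$w{\left(a \right)} = - \frac{a}{2}$
$\left(o{\left(-10 \right)} + \left(\frac{w{\left(15 \right)}}{-11} - \frac{230}{104}\right)\right)^{2} = \left(\frac{16}{-10} - \left(\frac{115}{52} - \frac{\left(- \frac{1}{2}\right) 15}{-11}\right)\right)^{2} = \left(16 \left(- \frac{1}{10}\right) - \frac{875}{572}\right)^{2} = \left(- \frac{8}{5} + \left(\frac{15}{22} - \frac{115}{52}\right)\right)^{2} = \left(- \frac{8}{5} - \frac{875}{572}\right)^{2} = \left(- \frac{8951}{2860}\right)^{2} = \frac{80120401}{8179600}$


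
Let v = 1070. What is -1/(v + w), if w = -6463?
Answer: 1/5393 ≈ 0.00018543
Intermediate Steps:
-1/(v + w) = -1/(1070 - 6463) = -1/(-5393) = -1*(-1/5393) = 1/5393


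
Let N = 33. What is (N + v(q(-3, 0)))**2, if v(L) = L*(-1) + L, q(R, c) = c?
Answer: 1089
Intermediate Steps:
v(L) = 0 (v(L) = -L + L = 0)
(N + v(q(-3, 0)))**2 = (33 + 0)**2 = 33**2 = 1089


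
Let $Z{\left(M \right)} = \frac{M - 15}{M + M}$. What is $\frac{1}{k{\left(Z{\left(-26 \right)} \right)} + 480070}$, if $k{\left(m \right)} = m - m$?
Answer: $\frac{1}{480070} \approx 2.083 \cdot 10^{-6}$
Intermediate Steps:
$Z{\left(M \right)} = \frac{-15 + M}{2 M}$
$k{\left(m \right)} = 0$
$\frac{1}{k{\left(Z{\left(-26 \right)} \right)} + 480070} = \frac{1}{0 + 480070} = \frac{1}{480070}$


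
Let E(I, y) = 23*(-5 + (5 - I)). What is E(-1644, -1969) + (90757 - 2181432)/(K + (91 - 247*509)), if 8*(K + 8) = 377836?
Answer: 5933897002/156821 ≈ 37839.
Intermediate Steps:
K = 94443/2 (K = -8 + (1/8)*377836 = -8 + 94459/2 = 94443/2 ≈ 47222.)
E(I, y) = -23*I (E(I, y) = 23*(-I) = -23*I)
E(-1644, -1969) + (90757 - 2181432)/(K + (91 - 247*509)) = -23*(-1644) + (90757 - 2181432)/(94443/2 + (91 - 247*509)) = 37812 - 2090675/(94443/2 + (91 - 125723)) = 37812 - 2090675/(94443/2 - 125632) = 37812 - 2090675/(-156821/2) = 37812 - 2090675*(-2/156821) = 37812 + 4181350/156821 = 5933897002/156821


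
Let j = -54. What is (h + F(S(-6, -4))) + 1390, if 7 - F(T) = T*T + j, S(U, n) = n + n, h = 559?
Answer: 1946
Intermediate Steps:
S(U, n) = 2*n
F(T) = 61 - T² (F(T) = 7 - (T*T - 54) = 7 - (T² - 54) = 7 - (-54 + T²) = 7 + (54 - T²) = 61 - T²)
(h + F(S(-6, -4))) + 1390 = (559 + (61 - (2*(-4))²)) + 1390 = (559 + (61 - 1*(-8)²)) + 1390 = (559 + (61 - 1*64)) + 1390 = (559 + (61 - 64)) + 1390 = (559 - 3) + 1390 = 556 + 1390 = 1946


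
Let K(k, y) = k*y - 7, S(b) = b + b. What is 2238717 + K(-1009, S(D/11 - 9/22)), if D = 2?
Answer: 24630855/11 ≈ 2.2392e+6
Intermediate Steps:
S(b) = 2*b
K(k, y) = -7 + k*y
2238717 + K(-1009, S(D/11 - 9/22)) = 2238717 + (-7 - 2018*(2/11 - 9/22)) = 2238717 + (-7 - 2018*(-5)/22) = 2238717 + (-7 - 1009*(-5/11)) = 2238717 + (-7 + 5045/11) = 2238717 + 4968/11 = 24630855/11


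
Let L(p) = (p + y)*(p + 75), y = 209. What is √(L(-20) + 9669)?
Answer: 4*√1254 ≈ 141.65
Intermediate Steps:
L(p) = (75 + p)*(209 + p) (L(p) = (p + 209)*(p + 75) = (209 + p)*(75 + p) = (75 + p)*(209 + p))
√(L(-20) + 9669) = √((15675 + (-20)² + 284*(-20)) + 9669) = √((15675 + 400 - 5680) + 9669) = √(10395 + 9669) = √20064 = 4*√1254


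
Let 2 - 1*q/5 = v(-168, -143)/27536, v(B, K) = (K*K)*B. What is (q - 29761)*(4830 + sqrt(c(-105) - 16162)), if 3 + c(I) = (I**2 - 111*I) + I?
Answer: -242117749755/1721 - 100255797*sqrt(6410)/3442 ≈ -1.4302e+8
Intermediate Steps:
v(B, K) = B*K**2 (v(B, K) = K**2*B = B*K**2)
q = 2181565/3442 (q = 10 - 5*(-168*(-143)**2)/27536 = 10 - 5*(-168*20449)/27536 = 10 - (-17177160)/27536 = 10 - 5*(-429429/3442) = 10 + 2147145/3442 = 2181565/3442 ≈ 633.81)
c(I) = -3 + I**2 - 110*I (c(I) = -3 + ((I**2 - 111*I) + I) = -3 + (I**2 - 110*I) = -3 + I**2 - 110*I)
(q - 29761)*(4830 + sqrt(c(-105) - 16162)) = (2181565/3442 - 29761)*(4830 + sqrt((-3 + (-105)**2 - 110*(-105)) - 16162)) = -100255797*(4830 + sqrt((-3 + 11025 + 11550) - 16162))/3442 = -100255797*(4830 + sqrt(22572 - 16162))/3442 = -100255797*(4830 + sqrt(6410))/3442 = -242117749755/1721 - 100255797*sqrt(6410)/3442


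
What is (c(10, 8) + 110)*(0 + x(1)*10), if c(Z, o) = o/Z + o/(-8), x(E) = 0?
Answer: 0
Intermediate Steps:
c(Z, o) = -o/8 + o/Z (c(Z, o) = o/Z + o*(-⅛) = o/Z - o/8 = -o/8 + o/Z)
(c(10, 8) + 110)*(0 + x(1)*10) = ((-⅛*8 + 8/10) + 110)*(0 + 0*10) = ((-1 + 8*(⅒)) + 110)*(0 + 0) = ((-1 + ⅘) + 110)*0 = (-⅕ + 110)*0 = (549/5)*0 = 0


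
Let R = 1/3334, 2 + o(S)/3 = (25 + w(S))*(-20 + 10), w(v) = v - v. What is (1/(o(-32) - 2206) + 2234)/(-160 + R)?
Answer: -11030717369/790023159 ≈ -13.963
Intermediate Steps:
w(v) = 0
o(S) = -756 (o(S) = -6 + 3*((25 + 0)*(-20 + 10)) = -6 + 3*(25*(-10)) = -6 + 3*(-250) = -6 - 750 = -756)
R = 1/3334 ≈ 0.00029994
(1/(o(-32) - 2206) + 2234)/(-160 + R) = (1/(-756 - 2206) + 2234)/(-160 + 1/3334) = (1/(-2962) + 2234)/(-533439/3334) = (-1/2962 + 2234)*(-3334/533439) = (6617107/2962)*(-3334/533439) = -11030717369/790023159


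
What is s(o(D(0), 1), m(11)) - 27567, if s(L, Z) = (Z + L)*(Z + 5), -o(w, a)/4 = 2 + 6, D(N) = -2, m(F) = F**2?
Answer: -16353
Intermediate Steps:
o(w, a) = -32 (o(w, a) = -4*(2 + 6) = -4*8 = -32)
s(L, Z) = (5 + Z)*(L + Z) (s(L, Z) = (L + Z)*(5 + Z) = (5 + Z)*(L + Z))
s(o(D(0), 1), m(11)) - 27567 = ((11**2)**2 + 5*(-32) + 5*11**2 - 32*11**2) - 27567 = (121**2 - 160 + 5*121 - 32*121) - 27567 = (14641 - 160 + 605 - 3872) - 27567 = 11214 - 27567 = -16353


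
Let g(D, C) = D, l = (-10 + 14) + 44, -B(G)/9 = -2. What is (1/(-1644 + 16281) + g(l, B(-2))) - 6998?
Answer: -101727149/14637 ≈ -6950.0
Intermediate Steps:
B(G) = 18 (B(G) = -9*(-2) = 18)
l = 48 (l = 4 + 44 = 48)
(1/(-1644 + 16281) + g(l, B(-2))) - 6998 = (1/(-1644 + 16281) + 48) - 6998 = (1/14637 + 48) - 6998 = 702577/14637 - 6998 = -101727149/14637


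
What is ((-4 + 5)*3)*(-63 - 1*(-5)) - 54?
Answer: -228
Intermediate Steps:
((-4 + 5)*3)*(-63 - 1*(-5)) - 54 = (1*3)*(-63 + 5) - 54 = 3*(-58) - 54 = -174 - 54 = -228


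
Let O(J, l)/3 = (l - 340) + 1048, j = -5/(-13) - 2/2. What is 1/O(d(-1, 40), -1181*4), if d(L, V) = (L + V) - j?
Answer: -1/12048 ≈ -8.3001e-5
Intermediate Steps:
j = -8/13 (j = -5*(-1/13) - 2*½ = 5/13 - 1 = -8/13 ≈ -0.61539)
d(L, V) = 8/13 + L + V (d(L, V) = (L + V) - 1*(-8/13) = (L + V) + 8/13 = 8/13 + L + V)
O(J, l) = 2124 + 3*l (O(J, l) = 3*((l - 340) + 1048) = 3*((-340 + l) + 1048) = 3*(708 + l) = 2124 + 3*l)
1/O(d(-1, 40), -1181*4) = 1/(2124 + 3*(-1181*4)) = 1/(2124 + 3*(-4724)) = 1/(2124 - 14172) = 1/(-12048) = -1/12048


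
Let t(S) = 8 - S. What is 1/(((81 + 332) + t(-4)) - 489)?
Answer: -1/64 ≈ -0.015625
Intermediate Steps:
1/(((81 + 332) + t(-4)) - 489) = 1/(((81 + 332) + (8 - 1*(-4))) - 489) = 1/((413 + (8 + 4)) - 489) = 1/((413 + 12) - 489) = 1/(425 - 489) = 1/(-64) = -1/64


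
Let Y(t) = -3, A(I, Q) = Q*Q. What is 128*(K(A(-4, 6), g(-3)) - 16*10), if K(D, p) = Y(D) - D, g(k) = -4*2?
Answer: -25472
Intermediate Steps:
A(I, Q) = Q**2
g(k) = -8
K(D, p) = -3 - D
128*(K(A(-4, 6), g(-3)) - 16*10) = 128*((-3 - 1*6**2) - 16*10) = 128*((-3 - 1*36) - 160) = 128*((-3 - 36) - 160) = 128*(-39 - 160) = 128*(-199) = -25472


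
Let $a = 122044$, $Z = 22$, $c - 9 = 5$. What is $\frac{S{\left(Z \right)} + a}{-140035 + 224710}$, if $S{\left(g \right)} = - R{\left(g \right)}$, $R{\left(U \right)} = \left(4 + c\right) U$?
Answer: $\frac{121648}{84675} \approx 1.4366$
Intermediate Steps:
$c = 14$ ($c = 9 + 5 = 14$)
$R{\left(U \right)} = 18 U$ ($R{\left(U \right)} = \left(4 + 14\right) U = 18 U$)
$S{\left(g \right)} = - 18 g$
$\frac{S{\left(Z \right)} + a}{-140035 + 224710} = \frac{\left(-18\right) 22 + 122044}{-140035 + 224710} = \frac{-396 + 122044}{84675} = 121648 \cdot \frac{1}{84675} = \frac{121648}{84675}$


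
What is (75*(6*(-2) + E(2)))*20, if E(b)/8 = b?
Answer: 6000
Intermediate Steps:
E(b) = 8*b
(75*(6*(-2) + E(2)))*20 = (75*(6*(-2) + 8*2))*20 = (75*(-12 + 16))*20 = (75*4)*20 = 300*20 = 6000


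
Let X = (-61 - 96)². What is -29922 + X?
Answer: -5273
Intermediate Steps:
X = 24649 (X = (-157)² = 24649)
-29922 + X = -29922 + 24649 = -5273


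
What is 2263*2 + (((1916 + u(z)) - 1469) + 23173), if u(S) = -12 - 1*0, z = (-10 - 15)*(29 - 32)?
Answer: 28134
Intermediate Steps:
z = 75 (z = -25*(-3) = 75)
u(S) = -12 (u(S) = -12 + 0 = -12)
2263*2 + (((1916 + u(z)) - 1469) + 23173) = 2263*2 + (((1916 - 12) - 1469) + 23173) = 4526 + ((1904 - 1469) + 23173) = 4526 + (435 + 23173) = 4526 + 23608 = 28134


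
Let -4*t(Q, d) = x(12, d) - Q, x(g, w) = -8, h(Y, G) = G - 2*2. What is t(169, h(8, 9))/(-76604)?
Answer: -177/306416 ≈ -0.00057765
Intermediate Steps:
h(Y, G) = -4 + G (h(Y, G) = G - 4 = -4 + G)
t(Q, d) = 2 + Q/4 (t(Q, d) = -(-8 - Q)/4 = 2 + Q/4)
t(169, h(8, 9))/(-76604) = (2 + (¼)*169)/(-76604) = (2 + 169/4)*(-1/76604) = (177/4)*(-1/76604) = -177/306416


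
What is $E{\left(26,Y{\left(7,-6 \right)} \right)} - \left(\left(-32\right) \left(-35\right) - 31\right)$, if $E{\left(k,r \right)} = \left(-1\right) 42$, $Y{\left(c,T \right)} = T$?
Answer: $-1131$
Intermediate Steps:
$E{\left(k,r \right)} = -42$
$E{\left(26,Y{\left(7,-6 \right)} \right)} - \left(\left(-32\right) \left(-35\right) - 31\right) = -42 - \left(\left(-32\right) \left(-35\right) - 31\right) = -42 - \left(1120 - 31\right) = -42 - 1089 = -1131$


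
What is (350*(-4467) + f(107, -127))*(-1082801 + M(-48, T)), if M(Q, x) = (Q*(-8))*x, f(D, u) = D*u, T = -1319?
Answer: 2506383351583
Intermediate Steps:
M(Q, x) = -8*Q*x (M(Q, x) = (-8*Q)*x = -8*Q*x)
(350*(-4467) + f(107, -127))*(-1082801 + M(-48, T)) = (350*(-4467) + 107*(-127))*(-1082801 - 8*(-48)*(-1319)) = (-1563450 - 13589)*(-1082801 - 506496) = -1577039*(-1589297) = 2506383351583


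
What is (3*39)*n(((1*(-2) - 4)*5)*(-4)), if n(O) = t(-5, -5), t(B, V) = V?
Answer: -585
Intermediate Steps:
n(O) = -5
(3*39)*n(((1*(-2) - 4)*5)*(-4)) = (3*39)*(-5) = 117*(-5) = -585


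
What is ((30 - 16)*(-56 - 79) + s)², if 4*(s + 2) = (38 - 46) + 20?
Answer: 3568321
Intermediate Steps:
s = 1 (s = -2 + ((38 - 46) + 20)/4 = -2 + (-8 + 20)/4 = -2 + (¼)*12 = -2 + 3 = 1)
((30 - 16)*(-56 - 79) + s)² = ((30 - 16)*(-56 - 79) + 1)² = (14*(-135) + 1)² = (-1890 + 1)² = (-1889)² = 3568321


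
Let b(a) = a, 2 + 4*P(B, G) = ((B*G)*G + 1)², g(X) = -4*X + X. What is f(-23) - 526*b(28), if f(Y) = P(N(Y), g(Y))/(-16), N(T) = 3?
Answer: -102487623/32 ≈ -3.2027e+6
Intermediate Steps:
g(X) = -3*X
P(B, G) = -½ + (1 + B*G²)²/4 (P(B, G) = -½ + ((B*G)*G + 1)²/4 = -½ + (B*G² + 1)²/4 = -½ + (1 + B*G²)²/4)
f(Y) = 1/32 - (1 + 27*Y²)²/64 (f(Y) = (-½ + (1 + 3*(-3*Y)²)²/4)/(-16) = (-½ + (1 + 3*(9*Y²))²/4)*(-1/16) = (-½ + (1 + 27*Y²)²/4)*(-1/16) = 1/32 - (1 + 27*Y²)²/64)
f(-23) - 526*b(28) = (1/32 - (1 + 27*(-23)²)²/64) - 526*28 = (1/32 - (1 + 27*529)²/64) - 14728 = (1/32 - (1 + 14283)²/64) - 14728 = (1/32 - 1/64*14284²) - 14728 = (1/32 - 1/64*204032656) - 14728 = (1/32 - 12752041/4) - 14728 = -102016327/32 - 14728 = -102487623/32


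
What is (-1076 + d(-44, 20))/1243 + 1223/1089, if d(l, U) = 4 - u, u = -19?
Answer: 33952/123057 ≈ 0.27590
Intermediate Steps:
d(l, U) = 23 (d(l, U) = 4 - 1*(-19) = 4 + 19 = 23)
(-1076 + d(-44, 20))/1243 + 1223/1089 = (-1076 + 23)/1243 + 1223/1089 = -1053*1/1243 + 1223*(1/1089) = -1053/1243 + 1223/1089 = 33952/123057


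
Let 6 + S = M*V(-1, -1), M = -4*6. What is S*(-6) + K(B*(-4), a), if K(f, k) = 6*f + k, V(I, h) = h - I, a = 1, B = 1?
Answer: 13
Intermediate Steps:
M = -24
K(f, k) = k + 6*f
S = -6 (S = -6 - 24*(-1 - 1*(-1)) = -6 - 24*(-1 + 1) = -6 - 24*0 = -6 + 0 = -6)
S*(-6) + K(B*(-4), a) = -6*(-6) + (1 + 6*(1*(-4))) = 36 + (1 + 6*(-4)) = 36 + (1 - 24) = 36 - 23 = 13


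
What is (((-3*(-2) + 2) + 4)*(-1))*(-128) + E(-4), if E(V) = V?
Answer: 1532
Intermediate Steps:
(((-3*(-2) + 2) + 4)*(-1))*(-128) + E(-4) = (((-3*(-2) + 2) + 4)*(-1))*(-128) - 4 = (((6 + 2) + 4)*(-1))*(-128) - 4 = ((8 + 4)*(-1))*(-128) - 4 = (12*(-1))*(-128) - 4 = -12*(-128) - 4 = 1536 - 4 = 1532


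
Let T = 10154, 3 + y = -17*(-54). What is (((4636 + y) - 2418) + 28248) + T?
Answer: 41535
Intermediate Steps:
y = 915 (y = -3 - 17*(-54) = -3 + 918 = 915)
(((4636 + y) - 2418) + 28248) + T = (((4636 + 915) - 2418) + 28248) + 10154 = ((5551 - 2418) + 28248) + 10154 = (3133 + 28248) + 10154 = 31381 + 10154 = 41535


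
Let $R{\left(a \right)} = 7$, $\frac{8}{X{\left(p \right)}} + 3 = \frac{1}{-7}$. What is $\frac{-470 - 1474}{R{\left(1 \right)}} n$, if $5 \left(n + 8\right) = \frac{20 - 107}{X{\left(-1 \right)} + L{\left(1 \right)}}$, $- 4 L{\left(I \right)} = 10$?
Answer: $\frac{1636848}{1295} \approx 1264.0$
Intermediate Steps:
$L{\left(I \right)} = - \frac{5}{2}$ ($L{\left(I \right)} = \left(- \frac{1}{4}\right) 10 = - \frac{5}{2}$)
$X{\left(p \right)} = - \frac{28}{11}$ ($X{\left(p \right)} = \frac{8}{-3 + \frac{1}{-7}} = \frac{8}{-3 - \frac{1}{7}} = \frac{8}{- \frac{22}{7}} = 8 \left(- \frac{7}{22}\right) = - \frac{28}{11}$)
$n = - \frac{842}{185}$ ($n = -8 + \frac{\left(20 - 107\right) \frac{1}{- \frac{28}{11} - \frac{5}{2}}}{5} = -8 + \frac{\left(-87\right) \frac{1}{- \frac{111}{22}}}{5} = -8 + \frac{\left(-87\right) \left(- \frac{22}{111}\right)}{5} = -8 + \frac{1}{5} \cdot \frac{638}{37} = -8 + \frac{638}{185} = - \frac{842}{185} \approx -4.5514$)
$\frac{-470 - 1474}{R{\left(1 \right)}} n = \frac{-470 - 1474}{7} \left(- \frac{842}{185}\right) = \left(-470 - 1474\right) \frac{1}{7} \left(- \frac{842}{185}\right) = \left(-1944\right) \frac{1}{7} \left(- \frac{842}{185}\right) = \left(- \frac{1944}{7}\right) \left(- \frac{842}{185}\right) = \frac{1636848}{1295}$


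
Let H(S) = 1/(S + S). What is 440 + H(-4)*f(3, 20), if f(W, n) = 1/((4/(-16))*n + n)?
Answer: 52799/120 ≈ 439.99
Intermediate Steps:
f(W, n) = 4/(3*n) (f(W, n) = 1/((4*(-1/16))*n + n) = 1/(-n/4 + n) = 1/(3*n/4) = 4/(3*n))
H(S) = 1/(2*S)
440 + H(-4)*f(3, 20) = 440 + ((½)/(-4))*((4/3)/20) = 440 + ((½)*(-¼))*((4/3)*(1/20)) = 440 - ⅛*1/15 = 440 - 1/120 = 52799/120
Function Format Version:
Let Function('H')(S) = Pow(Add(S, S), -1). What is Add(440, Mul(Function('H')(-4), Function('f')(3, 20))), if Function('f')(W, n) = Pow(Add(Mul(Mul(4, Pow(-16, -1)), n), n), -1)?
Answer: Rational(52799, 120) ≈ 439.99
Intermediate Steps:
Function('f')(W, n) = Mul(Rational(4, 3), Pow(n, -1)) (Function('f')(W, n) = Pow(Add(Mul(Mul(4, Rational(-1, 16)), n), n), -1) = Pow(Add(Mul(Rational(-1, 4), n), n), -1) = Pow(Mul(Rational(3, 4), n), -1) = Mul(Rational(4, 3), Pow(n, -1)))
Function('H')(S) = Mul(Rational(1, 2), Pow(S, -1)) (Function('H')(S) = Pow(Mul(2, S), -1) = Mul(Rational(1, 2), Pow(S, -1)))
Add(440, Mul(Function('H')(-4), Function('f')(3, 20))) = Add(440, Mul(Mul(Rational(1, 2), Pow(-4, -1)), Mul(Rational(4, 3), Pow(20, -1)))) = Add(440, Mul(Mul(Rational(1, 2), Rational(-1, 4)), Mul(Rational(4, 3), Rational(1, 20)))) = Add(440, Mul(Rational(-1, 8), Rational(1, 15))) = Add(440, Rational(-1, 120)) = Rational(52799, 120)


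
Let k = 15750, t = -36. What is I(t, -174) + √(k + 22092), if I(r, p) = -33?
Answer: -33 + √37842 ≈ 161.53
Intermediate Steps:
I(t, -174) + √(k + 22092) = -33 + √(15750 + 22092) = -33 + √37842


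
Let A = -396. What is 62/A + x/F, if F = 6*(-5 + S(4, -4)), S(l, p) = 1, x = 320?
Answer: -2671/198 ≈ -13.490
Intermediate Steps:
F = -24 (F = 6*(-5 + 1) = 6*(-4) = -24)
62/A + x/F = 62/(-396) + 320/(-24) = 62*(-1/396) + 320*(-1/24) = -31/198 - 40/3 = -2671/198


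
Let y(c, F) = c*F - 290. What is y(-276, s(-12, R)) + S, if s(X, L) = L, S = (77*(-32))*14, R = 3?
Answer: -35614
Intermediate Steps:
S = -34496 (S = -2464*14 = -34496)
y(c, F) = -290 + F*c (y(c, F) = F*c - 290 = -290 + F*c)
y(-276, s(-12, R)) + S = (-290 + 3*(-276)) - 34496 = (-290 - 828) - 34496 = -1118 - 34496 = -35614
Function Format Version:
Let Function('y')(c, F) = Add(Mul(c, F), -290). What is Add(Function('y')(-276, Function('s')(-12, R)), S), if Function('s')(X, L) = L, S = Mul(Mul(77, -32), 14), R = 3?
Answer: -35614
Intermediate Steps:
S = -34496 (S = Mul(-2464, 14) = -34496)
Function('y')(c, F) = Add(-290, Mul(F, c)) (Function('y')(c, F) = Add(Mul(F, c), -290) = Add(-290, Mul(F, c)))
Add(Function('y')(-276, Function('s')(-12, R)), S) = Add(Add(-290, Mul(3, -276)), -34496) = Add(Add(-290, -828), -34496) = Add(-1118, -34496) = -35614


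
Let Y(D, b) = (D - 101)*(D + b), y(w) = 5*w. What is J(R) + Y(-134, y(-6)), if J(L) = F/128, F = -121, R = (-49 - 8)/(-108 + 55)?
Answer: 4932999/128 ≈ 38539.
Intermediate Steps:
R = 57/53 (R = -57/(-53) = -57*(-1/53) = 57/53 ≈ 1.0755)
Y(D, b) = (-101 + D)*(D + b)
J(L) = -121/128
J(R) + Y(-134, y(-6)) = -121/128 + ((-134)² - 101*(-134) - 505*(-6) - 670*(-6)) = -121/128 + (17956 + 13534 - 101*(-30) - 134*(-30)) = -121/128 + (17956 + 13534 + 3030 + 4020) = -121/128 + 38540 = 4932999/128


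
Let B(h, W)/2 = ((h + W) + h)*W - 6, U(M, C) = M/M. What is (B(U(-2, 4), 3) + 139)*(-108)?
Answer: -16956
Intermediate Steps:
U(M, C) = 1
B(h, W) = -12 + 2*W*(W + 2*h) (B(h, W) = 2*(((h + W) + h)*W - 6) = 2*(((W + h) + h)*W - 6) = 2*((W + 2*h)*W - 6) = 2*(W*(W + 2*h) - 6) = 2*(-6 + W*(W + 2*h)) = -12 + 2*W*(W + 2*h))
(B(U(-2, 4), 3) + 139)*(-108) = ((-12 + 2*3² + 4*3*1) + 139)*(-108) = ((-12 + 2*9 + 12) + 139)*(-108) = ((-12 + 18 + 12) + 139)*(-108) = (18 + 139)*(-108) = 157*(-108) = -16956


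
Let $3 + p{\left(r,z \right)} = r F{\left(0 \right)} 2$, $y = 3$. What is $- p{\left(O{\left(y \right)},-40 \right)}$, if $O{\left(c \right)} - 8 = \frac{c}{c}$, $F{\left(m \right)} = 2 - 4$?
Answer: $39$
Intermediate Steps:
$F{\left(m \right)} = -2$ ($F{\left(m \right)} = 2 - 4 = -2$)
$O{\left(c \right)} = 9$ ($O{\left(c \right)} = 8 + \frac{c}{c} = 8 + 1 = 9$)
$p{\left(r,z \right)} = -3 - 4 r$ ($p{\left(r,z \right)} = -3 + r \left(-2\right) 2 = -3 + - 2 r 2 = -3 - 4 r$)
$- p{\left(O{\left(y \right)},-40 \right)} = - (-3 - 36) = \left(-1\right) \left(-39\right) = 39$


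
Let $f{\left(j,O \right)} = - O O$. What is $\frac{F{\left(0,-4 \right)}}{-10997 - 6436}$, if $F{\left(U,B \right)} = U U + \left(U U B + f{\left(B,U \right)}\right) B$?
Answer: $0$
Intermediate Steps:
$f{\left(j,O \right)} = - O^{2}$
$F{\left(U,B \right)} = U^{2} + B \left(- U^{2} + B U^{2}\right)$ ($F{\left(U,B \right)} = U U + \left(U U B - U^{2}\right) B = U^{2} + \left(U^{2} B - U^{2}\right) B = U^{2} + \left(B U^{2} - U^{2}\right) B = U^{2} + \left(- U^{2} + B U^{2}\right) B = U^{2} + B \left(- U^{2} + B U^{2}\right)$)
$\frac{F{\left(0,-4 \right)}}{-10997 - 6436} = \frac{0^{2} \left(1 + \left(-4\right)^{2} - -4\right)}{-10997 - 6436} = \frac{0 \left(1 + 16 + 4\right)}{-17433} = - \frac{0 \cdot 21}{17433} = \left(- \frac{1}{17433}\right) 0 = 0$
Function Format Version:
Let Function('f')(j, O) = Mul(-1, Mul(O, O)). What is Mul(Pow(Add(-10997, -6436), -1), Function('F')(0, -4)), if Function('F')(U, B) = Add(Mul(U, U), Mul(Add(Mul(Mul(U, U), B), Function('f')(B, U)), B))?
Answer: 0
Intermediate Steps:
Function('f')(j, O) = Mul(-1, Pow(O, 2))
Function('F')(U, B) = Add(Pow(U, 2), Mul(B, Add(Mul(-1, Pow(U, 2)), Mul(B, Pow(U, 2))))) (Function('F')(U, B) = Add(Mul(U, U), Mul(Add(Mul(Mul(U, U), B), Mul(-1, Pow(U, 2))), B)) = Add(Pow(U, 2), Mul(Add(Mul(Pow(U, 2), B), Mul(-1, Pow(U, 2))), B)) = Add(Pow(U, 2), Mul(Add(Mul(B, Pow(U, 2)), Mul(-1, Pow(U, 2))), B)) = Add(Pow(U, 2), Mul(Add(Mul(-1, Pow(U, 2)), Mul(B, Pow(U, 2))), B)) = Add(Pow(U, 2), Mul(B, Add(Mul(-1, Pow(U, 2)), Mul(B, Pow(U, 2))))))
Mul(Pow(Add(-10997, -6436), -1), Function('F')(0, -4)) = Mul(Pow(Add(-10997, -6436), -1), Mul(Pow(0, 2), Add(1, Pow(-4, 2), Mul(-1, -4)))) = Mul(Pow(-17433, -1), Mul(0, Add(1, 16, 4))) = Mul(Rational(-1, 17433), Mul(0, 21)) = Mul(Rational(-1, 17433), 0) = 0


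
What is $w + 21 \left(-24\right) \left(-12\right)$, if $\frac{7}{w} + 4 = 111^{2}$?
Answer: $\frac{74493223}{12317} \approx 6048.0$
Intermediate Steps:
$w = \frac{7}{12317}$ ($w = \frac{7}{-4 + 111^{2}} = \frac{7}{-4 + 12321} = \frac{7}{12317} \approx 0.00056832$)
$w + 21 \left(-24\right) \left(-12\right) = \frac{7}{12317} + 21 \left(-24\right) \left(-12\right) = \frac{7}{12317} - -6048 = \frac{7}{12317} + 6048 = \frac{74493223}{12317}$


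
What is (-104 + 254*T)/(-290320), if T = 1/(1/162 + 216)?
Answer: 899531/2539791940 ≈ 0.00035417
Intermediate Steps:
T = 162/34993 (T = 1/(1/162 + 216) = 1/(34993/162) = 162/34993 ≈ 0.0046295)
(-104 + 254*T)/(-290320) = (-104 + 254*(162/34993))/(-290320) = (-104 + 41148/34993)*(-1/290320) = -3598124/34993*(-1/290320) = 899531/2539791940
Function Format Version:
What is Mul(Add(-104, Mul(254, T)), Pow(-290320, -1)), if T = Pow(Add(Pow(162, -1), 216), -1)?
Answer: Rational(899531, 2539791940) ≈ 0.00035417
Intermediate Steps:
T = Rational(162, 34993) (T = Pow(Add(Rational(1, 162), 216), -1) = Pow(Rational(34993, 162), -1) = Rational(162, 34993) ≈ 0.0046295)
Mul(Add(-104, Mul(254, T)), Pow(-290320, -1)) = Mul(Add(-104, Mul(254, Rational(162, 34993))), Pow(-290320, -1)) = Mul(Add(-104, Rational(41148, 34993)), Rational(-1, 290320)) = Mul(Rational(-3598124, 34993), Rational(-1, 290320)) = Rational(899531, 2539791940)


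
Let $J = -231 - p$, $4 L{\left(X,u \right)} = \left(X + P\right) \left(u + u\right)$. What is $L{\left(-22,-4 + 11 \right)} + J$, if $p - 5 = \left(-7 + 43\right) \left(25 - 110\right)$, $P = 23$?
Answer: $\frac{5655}{2} \approx 2827.5$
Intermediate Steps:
$p = -3055$ ($p = 5 + \left(-7 + 43\right) \left(25 - 110\right) = 5 + 36 \left(-85\right) = 5 - 3060 = -3055$)
$L{\left(X,u \right)} = \frac{u \left(23 + X\right)}{2}$ ($L{\left(X,u \right)} = \frac{\left(X + 23\right) \left(u + u\right)}{4} = \frac{\left(23 + X\right) 2 u}{4} = \frac{2 u \left(23 + X\right)}{4} = \frac{u \left(23 + X\right)}{2}$)
$J = 2824$ ($J = -231 - -3055 = -231 + 3055 = 2824$)
$L{\left(-22,-4 + 11 \right)} + J = \frac{\left(-4 + 11\right) \left(23 - 22\right)}{2} + 2824 = \frac{1}{2} \cdot 7 \cdot 1 + 2824 = \frac{7}{2} + 2824 = \frac{5655}{2}$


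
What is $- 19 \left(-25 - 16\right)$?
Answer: $779$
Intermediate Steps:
$- 19 \left(-25 - 16\right) = \left(-19\right) \left(-41\right) = 779$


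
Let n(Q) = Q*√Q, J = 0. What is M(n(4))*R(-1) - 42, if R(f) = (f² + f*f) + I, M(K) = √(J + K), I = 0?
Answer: -42 + 4*√2 ≈ -36.343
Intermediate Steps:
n(Q) = Q^(3/2)
M(K) = √K (M(K) = √(0 + K) = √K)
R(f) = 2*f² (R(f) = (f² + f*f) + 0 = (f² + f²) + 0 = 2*f² + 0 = 2*f²)
M(n(4))*R(-1) - 42 = √(4^(3/2))*(2*(-1)²) - 42 = √8*(2*1) - 42 = (2*√2)*2 - 42 = 4*√2 - 42 = -42 + 4*√2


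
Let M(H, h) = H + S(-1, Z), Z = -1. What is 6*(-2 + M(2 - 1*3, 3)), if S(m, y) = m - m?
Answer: -18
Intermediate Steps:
S(m, y) = 0
M(H, h) = H (M(H, h) = H + 0 = H)
6*(-2 + M(2 - 1*3, 3)) = 6*(-2 + (2 - 1*3)) = 6*(-2 + (2 - 3)) = 6*(-2 - 1) = 6*(-3) = -18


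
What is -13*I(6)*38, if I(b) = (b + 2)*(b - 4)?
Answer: -7904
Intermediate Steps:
I(b) = (-4 + b)*(2 + b) (I(b) = (2 + b)*(-4 + b) = (-4 + b)*(2 + b))
-13*I(6)*38 = -13*(-8 + 6² - 2*6)*38 = -13*(-8 + 36 - 12)*38 = -13*16*38 = -208*38 = -7904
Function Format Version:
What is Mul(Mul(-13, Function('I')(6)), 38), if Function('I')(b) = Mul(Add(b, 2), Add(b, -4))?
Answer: -7904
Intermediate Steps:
Function('I')(b) = Mul(Add(-4, b), Add(2, b)) (Function('I')(b) = Mul(Add(2, b), Add(-4, b)) = Mul(Add(-4, b), Add(2, b)))
Mul(Mul(-13, Function('I')(6)), 38) = Mul(Mul(-13, Add(-8, Pow(6, 2), Mul(-2, 6))), 38) = Mul(Mul(-13, Add(-8, 36, -12)), 38) = Mul(Mul(-13, 16), 38) = Mul(-208, 38) = -7904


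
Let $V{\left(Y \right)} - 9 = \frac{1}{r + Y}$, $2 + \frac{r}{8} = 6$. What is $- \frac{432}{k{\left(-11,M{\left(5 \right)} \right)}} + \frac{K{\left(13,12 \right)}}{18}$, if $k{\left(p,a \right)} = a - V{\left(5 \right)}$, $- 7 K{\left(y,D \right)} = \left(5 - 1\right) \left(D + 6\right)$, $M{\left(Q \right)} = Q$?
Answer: $\frac{111292}{1043} \approx 106.7$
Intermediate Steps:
$r = 32$ ($r = -16 + 8 \cdot 6 = -16 + 48 = 32$)
$V{\left(Y \right)} = 9 + \frac{1}{32 + Y}$
$K{\left(y,D \right)} = - \frac{24}{7} - \frac{4 D}{7}$ ($K{\left(y,D \right)} = - \frac{\left(5 - 1\right) \left(D + 6\right)}{7} = - \frac{4 \left(6 + D\right)}{7} = - \frac{24 + 4 D}{7} = - \frac{24}{7} - \frac{4 D}{7}$)
$k{\left(p,a \right)} = - \frac{334}{37} + a$ ($k{\left(p,a \right)} = a - \frac{289 + 9 \cdot 5}{32 + 5} = a - \frac{289 + 45}{37} = a - \frac{1}{37} \cdot 334 = a - \frac{334}{37} = - \frac{334}{37} + a$)
$- \frac{432}{k{\left(-11,M{\left(5 \right)} \right)}} + \frac{K{\left(13,12 \right)}}{18} = - \frac{432}{- \frac{334}{37} + 5} + \frac{- \frac{24}{7} - \frac{48}{7}}{18} = - \frac{432}{- \frac{149}{37}} + \left(- \frac{24}{7} - \frac{48}{7}\right) \frac{1}{18} = \left(-432\right) \left(- \frac{37}{149}\right) - \frac{4}{7} = \frac{15984}{149} - \frac{4}{7} = \frac{111292}{1043}$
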